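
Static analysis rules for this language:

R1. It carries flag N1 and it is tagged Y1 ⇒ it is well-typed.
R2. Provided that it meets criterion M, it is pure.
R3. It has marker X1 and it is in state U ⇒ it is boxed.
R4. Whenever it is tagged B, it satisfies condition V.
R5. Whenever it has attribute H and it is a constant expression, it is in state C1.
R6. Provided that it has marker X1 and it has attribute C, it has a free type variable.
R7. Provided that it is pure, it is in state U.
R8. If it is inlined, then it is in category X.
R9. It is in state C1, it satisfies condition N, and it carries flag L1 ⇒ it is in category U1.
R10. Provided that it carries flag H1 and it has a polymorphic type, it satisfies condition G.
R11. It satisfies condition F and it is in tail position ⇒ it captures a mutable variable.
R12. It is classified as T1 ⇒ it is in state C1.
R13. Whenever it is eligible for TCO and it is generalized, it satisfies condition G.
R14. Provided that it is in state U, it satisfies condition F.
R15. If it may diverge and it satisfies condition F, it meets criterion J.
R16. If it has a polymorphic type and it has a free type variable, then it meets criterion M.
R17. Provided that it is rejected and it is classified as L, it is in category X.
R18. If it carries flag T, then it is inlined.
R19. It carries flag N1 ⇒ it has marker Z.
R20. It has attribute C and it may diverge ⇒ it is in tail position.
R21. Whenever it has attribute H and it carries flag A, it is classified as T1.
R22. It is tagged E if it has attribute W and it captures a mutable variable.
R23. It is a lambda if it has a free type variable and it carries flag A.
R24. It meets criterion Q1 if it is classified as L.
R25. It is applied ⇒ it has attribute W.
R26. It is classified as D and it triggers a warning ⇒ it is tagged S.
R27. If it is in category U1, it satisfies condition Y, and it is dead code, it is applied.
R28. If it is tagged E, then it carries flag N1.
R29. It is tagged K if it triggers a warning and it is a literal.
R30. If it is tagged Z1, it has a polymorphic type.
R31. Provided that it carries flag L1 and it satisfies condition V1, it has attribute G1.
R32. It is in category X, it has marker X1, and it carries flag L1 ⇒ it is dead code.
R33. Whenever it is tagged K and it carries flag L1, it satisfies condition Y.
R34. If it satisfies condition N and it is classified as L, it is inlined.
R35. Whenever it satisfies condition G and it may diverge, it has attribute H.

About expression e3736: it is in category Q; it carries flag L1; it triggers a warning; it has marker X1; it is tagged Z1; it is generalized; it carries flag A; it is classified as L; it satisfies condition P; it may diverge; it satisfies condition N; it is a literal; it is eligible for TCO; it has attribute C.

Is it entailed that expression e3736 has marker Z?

By R6 (it has marker X1, it has attribute C): it has a free type variable.
By R13 (it is eligible for TCO, it is generalized): it satisfies condition G.
By R20 (it has attribute C, it may diverge): it is in tail position.
By R29 (it triggers a warning, it is a literal): it is tagged K.
By R30 (it is tagged Z1): it has a polymorphic type.
By R33 (it is tagged K, it carries flag L1): it satisfies condition Y.
By R34 (it satisfies condition N, it is classified as L): it is inlined.
By R35 (it satisfies condition G, it may diverge): it has attribute H.
By R8 (it is inlined): it is in category X.
By R16 (it has a polymorphic type, it has a free type variable): it meets criterion M.
By R21 (it has attribute H, it carries flag A): it is classified as T1.
By R32 (it is in category X, it has marker X1, it carries flag L1): it is dead code.
By R2 (it meets criterion M): it is pure.
By R7 (it is pure): it is in state U.
By R12 (it is classified as T1): it is in state C1.
By R14 (it is in state U): it satisfies condition F.
By R9 (it is in state C1, it satisfies condition N, it carries flag L1): it is in category U1.
By R11 (it satisfies condition F, it is in tail position): it captures a mutable variable.
By R27 (it is in category U1, it satisfies condition Y, it is dead code): it is applied.
By R25 (it is applied): it has attribute W.
By R22 (it has attribute W, it captures a mutable variable): it is tagged E.
By R28 (it is tagged E): it carries flag N1.
By R19 (it carries flag N1): it has marker Z.

Yes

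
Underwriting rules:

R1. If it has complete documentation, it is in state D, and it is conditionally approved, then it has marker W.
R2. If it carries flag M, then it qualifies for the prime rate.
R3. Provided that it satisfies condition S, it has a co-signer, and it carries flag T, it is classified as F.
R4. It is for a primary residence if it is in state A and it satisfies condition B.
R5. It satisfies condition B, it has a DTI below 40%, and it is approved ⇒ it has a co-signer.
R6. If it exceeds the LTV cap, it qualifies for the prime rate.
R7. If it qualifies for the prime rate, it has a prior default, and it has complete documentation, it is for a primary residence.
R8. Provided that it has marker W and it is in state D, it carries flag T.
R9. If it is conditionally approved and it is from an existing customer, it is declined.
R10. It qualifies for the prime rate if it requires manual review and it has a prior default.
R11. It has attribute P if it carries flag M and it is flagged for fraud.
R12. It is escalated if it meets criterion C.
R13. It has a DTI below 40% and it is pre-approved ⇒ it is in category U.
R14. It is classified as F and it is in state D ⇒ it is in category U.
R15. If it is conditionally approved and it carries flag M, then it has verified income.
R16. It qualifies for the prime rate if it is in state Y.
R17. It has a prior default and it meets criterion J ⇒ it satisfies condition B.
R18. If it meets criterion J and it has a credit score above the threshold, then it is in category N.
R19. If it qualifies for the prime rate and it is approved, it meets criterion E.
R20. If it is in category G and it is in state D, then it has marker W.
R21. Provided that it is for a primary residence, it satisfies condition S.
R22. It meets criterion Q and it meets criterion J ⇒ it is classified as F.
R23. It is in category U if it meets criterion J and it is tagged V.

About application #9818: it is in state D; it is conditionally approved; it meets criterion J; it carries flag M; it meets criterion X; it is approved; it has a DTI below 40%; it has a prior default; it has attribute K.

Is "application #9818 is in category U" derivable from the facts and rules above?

Forward chaining from the given facts derives: qualifies for the prime rate, has verified income, satisfies condition B, meets criterion E, has a co-signer.
Rules concluding "it is in category U": R13 needs "it is pre-approved"; R14 needs "it is classified as F"; R23 needs "it is tagged V" — none of these are established.

No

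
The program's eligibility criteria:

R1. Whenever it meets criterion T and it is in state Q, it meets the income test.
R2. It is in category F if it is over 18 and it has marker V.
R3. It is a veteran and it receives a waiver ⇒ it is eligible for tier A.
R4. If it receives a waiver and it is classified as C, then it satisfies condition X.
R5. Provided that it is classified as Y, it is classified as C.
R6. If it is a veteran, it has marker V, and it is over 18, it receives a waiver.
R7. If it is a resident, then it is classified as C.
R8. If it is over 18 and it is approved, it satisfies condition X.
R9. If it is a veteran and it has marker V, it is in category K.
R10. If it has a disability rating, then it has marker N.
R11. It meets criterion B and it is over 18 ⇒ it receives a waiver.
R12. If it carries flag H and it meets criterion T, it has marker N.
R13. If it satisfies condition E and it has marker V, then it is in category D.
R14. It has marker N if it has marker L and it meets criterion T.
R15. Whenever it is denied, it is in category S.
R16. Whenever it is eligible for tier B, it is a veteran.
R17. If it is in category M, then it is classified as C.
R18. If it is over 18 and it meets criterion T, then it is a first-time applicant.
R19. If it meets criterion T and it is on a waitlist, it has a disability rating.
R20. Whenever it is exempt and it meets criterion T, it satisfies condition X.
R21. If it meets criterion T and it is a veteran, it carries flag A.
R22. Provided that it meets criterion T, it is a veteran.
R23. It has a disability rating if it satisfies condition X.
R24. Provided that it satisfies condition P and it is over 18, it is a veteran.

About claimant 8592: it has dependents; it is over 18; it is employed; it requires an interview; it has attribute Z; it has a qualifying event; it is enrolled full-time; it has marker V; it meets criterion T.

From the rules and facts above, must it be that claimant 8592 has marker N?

No

Forward chaining from the given facts derives: is in category F, is a first-time applicant, is a veteran, receives a waiver, is in category K, carries flag A, is eligible for tier A.
Rules concluding "it has marker N": R10 needs "it has a disability rating"; R12 needs "it carries flag H"; R14 needs "it has marker L" — none of these are established.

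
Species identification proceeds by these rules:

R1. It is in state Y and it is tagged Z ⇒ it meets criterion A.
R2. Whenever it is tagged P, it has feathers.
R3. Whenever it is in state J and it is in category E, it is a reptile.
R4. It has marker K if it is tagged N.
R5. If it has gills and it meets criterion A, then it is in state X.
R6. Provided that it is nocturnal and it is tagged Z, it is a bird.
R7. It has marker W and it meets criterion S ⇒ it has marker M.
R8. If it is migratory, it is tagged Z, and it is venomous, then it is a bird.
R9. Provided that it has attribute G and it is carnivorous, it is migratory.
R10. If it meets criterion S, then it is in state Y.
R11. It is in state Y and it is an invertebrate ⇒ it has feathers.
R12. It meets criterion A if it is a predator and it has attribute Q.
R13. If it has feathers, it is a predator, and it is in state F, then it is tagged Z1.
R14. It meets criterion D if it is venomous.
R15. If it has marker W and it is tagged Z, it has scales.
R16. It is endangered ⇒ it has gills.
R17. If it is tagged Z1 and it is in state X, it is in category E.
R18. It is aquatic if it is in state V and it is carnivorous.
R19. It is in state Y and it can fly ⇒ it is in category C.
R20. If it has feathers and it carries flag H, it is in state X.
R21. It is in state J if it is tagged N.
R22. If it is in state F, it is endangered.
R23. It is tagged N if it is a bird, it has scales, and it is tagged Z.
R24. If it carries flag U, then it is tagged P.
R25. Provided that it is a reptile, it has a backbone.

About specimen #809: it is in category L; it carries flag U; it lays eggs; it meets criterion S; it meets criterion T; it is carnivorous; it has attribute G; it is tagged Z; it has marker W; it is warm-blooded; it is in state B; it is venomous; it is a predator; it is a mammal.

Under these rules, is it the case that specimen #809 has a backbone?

Forward chaining from the given facts derives: has marker M, is migratory, is in state Y, meets criterion D, has scales, is tagged P, meets criterion A, has feathers, is a bird, is tagged N, has marker K, is in state J.
The only rule concluding "it has a backbone" is R25, which needs "it is a reptile"; that is never established.

No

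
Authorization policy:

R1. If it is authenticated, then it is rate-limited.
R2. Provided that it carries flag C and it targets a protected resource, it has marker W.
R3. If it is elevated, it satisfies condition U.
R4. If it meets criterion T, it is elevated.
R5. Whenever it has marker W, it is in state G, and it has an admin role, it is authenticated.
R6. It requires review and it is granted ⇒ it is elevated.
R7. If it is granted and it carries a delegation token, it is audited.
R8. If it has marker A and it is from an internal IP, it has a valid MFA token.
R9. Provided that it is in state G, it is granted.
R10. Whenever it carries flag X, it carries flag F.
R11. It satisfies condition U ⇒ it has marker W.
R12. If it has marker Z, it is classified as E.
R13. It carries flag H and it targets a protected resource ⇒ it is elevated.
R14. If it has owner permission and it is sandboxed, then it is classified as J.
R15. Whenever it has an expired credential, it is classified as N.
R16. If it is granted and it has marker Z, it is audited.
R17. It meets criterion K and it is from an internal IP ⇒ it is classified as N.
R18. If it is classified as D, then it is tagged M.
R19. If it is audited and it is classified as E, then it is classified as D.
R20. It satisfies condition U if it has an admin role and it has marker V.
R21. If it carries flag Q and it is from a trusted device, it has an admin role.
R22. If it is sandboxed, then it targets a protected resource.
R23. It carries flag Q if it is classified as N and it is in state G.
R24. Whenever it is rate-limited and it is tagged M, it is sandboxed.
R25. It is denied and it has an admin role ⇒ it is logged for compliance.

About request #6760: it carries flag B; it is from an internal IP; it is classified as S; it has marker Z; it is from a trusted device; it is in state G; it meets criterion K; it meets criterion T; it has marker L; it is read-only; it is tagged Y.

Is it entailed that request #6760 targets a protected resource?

By R4 (it meets criterion T): it is elevated.
By R9 (it is in state G): it is granted.
By R12 (it has marker Z): it is classified as E.
By R16 (it is granted, it has marker Z): it is audited.
By R17 (it meets criterion K, it is from an internal IP): it is classified as N.
By R19 (it is audited, it is classified as E): it is classified as D.
By R23 (it is classified as N, it is in state G): it carries flag Q.
By R3 (it is elevated): it satisfies condition U.
By R11 (it satisfies condition U): it has marker W.
By R18 (it is classified as D): it is tagged M.
By R21 (it carries flag Q, it is from a trusted device): it has an admin role.
By R5 (it has marker W, it is in state G, it has an admin role): it is authenticated.
By R1 (it is authenticated): it is rate-limited.
By R24 (it is rate-limited, it is tagged M): it is sandboxed.
By R22 (it is sandboxed): it targets a protected resource.

Yes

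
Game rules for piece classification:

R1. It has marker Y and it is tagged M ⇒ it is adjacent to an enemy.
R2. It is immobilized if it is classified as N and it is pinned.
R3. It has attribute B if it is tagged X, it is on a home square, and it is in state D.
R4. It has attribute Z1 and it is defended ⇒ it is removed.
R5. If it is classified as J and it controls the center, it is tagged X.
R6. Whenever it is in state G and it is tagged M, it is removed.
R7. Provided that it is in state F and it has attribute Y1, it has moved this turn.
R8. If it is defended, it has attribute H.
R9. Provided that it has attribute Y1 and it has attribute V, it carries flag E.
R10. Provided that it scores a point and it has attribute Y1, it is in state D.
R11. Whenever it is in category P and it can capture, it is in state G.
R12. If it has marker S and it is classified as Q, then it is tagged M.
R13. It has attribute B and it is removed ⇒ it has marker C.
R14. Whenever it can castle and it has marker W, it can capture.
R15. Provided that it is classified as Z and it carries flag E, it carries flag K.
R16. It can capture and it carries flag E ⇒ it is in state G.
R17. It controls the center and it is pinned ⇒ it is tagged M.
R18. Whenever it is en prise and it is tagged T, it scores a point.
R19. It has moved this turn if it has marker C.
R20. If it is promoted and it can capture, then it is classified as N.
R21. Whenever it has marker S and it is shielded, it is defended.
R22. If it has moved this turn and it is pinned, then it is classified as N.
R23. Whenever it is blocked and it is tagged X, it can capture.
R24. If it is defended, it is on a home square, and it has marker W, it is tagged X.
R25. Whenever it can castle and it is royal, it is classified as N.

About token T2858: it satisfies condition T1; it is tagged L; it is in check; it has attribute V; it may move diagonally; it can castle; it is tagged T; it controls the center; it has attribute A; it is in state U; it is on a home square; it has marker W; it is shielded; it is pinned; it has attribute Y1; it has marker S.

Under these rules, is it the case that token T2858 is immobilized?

Forward chaining from the given facts derives: carries flag E, can capture, is in state G, is tagged M, is defended, is tagged X, is removed, has attribute H.
The only rule concluding "it is immobilized" is R2, which needs "it is classified as N"; that is never established.

No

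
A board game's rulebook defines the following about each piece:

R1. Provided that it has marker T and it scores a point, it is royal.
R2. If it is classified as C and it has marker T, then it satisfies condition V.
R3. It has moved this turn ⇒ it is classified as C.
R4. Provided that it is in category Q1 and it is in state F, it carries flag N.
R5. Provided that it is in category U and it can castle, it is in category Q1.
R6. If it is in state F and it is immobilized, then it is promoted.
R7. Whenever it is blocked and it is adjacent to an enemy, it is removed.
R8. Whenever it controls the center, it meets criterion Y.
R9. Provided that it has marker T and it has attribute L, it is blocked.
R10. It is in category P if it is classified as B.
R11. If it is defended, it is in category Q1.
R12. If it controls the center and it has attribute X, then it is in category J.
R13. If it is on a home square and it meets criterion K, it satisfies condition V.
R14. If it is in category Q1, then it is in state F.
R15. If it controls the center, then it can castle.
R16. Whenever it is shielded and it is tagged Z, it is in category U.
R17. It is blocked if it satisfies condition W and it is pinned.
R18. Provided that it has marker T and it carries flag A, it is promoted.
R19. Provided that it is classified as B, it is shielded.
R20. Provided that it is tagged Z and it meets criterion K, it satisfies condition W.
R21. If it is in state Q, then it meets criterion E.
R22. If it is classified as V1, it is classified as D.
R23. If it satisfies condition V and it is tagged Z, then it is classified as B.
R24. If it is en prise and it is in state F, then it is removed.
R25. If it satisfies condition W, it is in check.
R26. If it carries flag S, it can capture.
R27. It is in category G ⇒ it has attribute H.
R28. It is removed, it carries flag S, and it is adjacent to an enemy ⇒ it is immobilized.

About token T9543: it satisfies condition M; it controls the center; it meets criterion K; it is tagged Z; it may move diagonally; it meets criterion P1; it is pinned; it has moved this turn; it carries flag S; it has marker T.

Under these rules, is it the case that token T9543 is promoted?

Forward chaining from the given facts derives: is classified as C, meets criterion Y, can castle, satisfies condition W, is in check, can capture, satisfies condition V, is blocked, is classified as B, is in category P, is shielded, is in category U, is in category Q1, is in state F, carries flag N.
Rules concluding "it is promoted": R6 needs "it is immobilized"; R18 needs "it carries flag A" — none of these are established.

No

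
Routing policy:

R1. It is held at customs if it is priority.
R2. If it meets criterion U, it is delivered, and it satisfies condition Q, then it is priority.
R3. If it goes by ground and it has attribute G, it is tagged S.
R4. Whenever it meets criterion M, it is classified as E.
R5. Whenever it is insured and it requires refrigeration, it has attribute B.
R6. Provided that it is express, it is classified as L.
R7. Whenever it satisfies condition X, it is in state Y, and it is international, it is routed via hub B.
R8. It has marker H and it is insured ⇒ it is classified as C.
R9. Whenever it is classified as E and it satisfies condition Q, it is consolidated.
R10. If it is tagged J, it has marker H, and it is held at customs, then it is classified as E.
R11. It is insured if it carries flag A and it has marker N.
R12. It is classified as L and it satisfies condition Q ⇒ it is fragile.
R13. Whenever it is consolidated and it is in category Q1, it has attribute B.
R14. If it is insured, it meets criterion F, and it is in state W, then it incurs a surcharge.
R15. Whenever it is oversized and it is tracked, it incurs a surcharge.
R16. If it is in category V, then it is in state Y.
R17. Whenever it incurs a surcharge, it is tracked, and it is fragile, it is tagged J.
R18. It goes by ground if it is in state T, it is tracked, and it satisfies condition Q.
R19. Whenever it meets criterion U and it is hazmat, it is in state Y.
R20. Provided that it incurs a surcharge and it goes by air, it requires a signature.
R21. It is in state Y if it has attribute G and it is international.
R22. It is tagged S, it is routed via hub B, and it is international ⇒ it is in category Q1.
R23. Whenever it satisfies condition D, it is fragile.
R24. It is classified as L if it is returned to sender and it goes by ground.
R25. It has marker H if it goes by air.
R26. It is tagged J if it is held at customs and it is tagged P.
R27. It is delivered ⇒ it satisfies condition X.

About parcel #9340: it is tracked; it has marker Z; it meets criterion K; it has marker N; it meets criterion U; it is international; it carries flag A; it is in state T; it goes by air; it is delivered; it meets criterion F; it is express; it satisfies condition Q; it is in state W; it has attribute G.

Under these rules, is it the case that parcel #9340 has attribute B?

By R2 (it meets criterion U, it is delivered, it satisfies condition Q): it is priority.
By R6 (it is express): it is classified as L.
By R11 (it carries flag A, it has marker N): it is insured.
By R12 (it is classified as L, it satisfies condition Q): it is fragile.
By R14 (it is insured, it meets criterion F, it is in state W): it incurs a surcharge.
By R17 (it incurs a surcharge, it is tracked, it is fragile): it is tagged J.
By R18 (it is in state T, it is tracked, it satisfies condition Q): it goes by ground.
By R21 (it has attribute G, it is international): it is in state Y.
By R25 (it goes by air): it has marker H.
By R27 (it is delivered): it satisfies condition X.
By R1 (it is priority): it is held at customs.
By R3 (it goes by ground, it has attribute G): it is tagged S.
By R7 (it satisfies condition X, it is in state Y, it is international): it is routed via hub B.
By R10 (it is tagged J, it has marker H, it is held at customs): it is classified as E.
By R22 (it is tagged S, it is routed via hub B, it is international): it is in category Q1.
By R9 (it is classified as E, it satisfies condition Q): it is consolidated.
By R13 (it is consolidated, it is in category Q1): it has attribute B.

Yes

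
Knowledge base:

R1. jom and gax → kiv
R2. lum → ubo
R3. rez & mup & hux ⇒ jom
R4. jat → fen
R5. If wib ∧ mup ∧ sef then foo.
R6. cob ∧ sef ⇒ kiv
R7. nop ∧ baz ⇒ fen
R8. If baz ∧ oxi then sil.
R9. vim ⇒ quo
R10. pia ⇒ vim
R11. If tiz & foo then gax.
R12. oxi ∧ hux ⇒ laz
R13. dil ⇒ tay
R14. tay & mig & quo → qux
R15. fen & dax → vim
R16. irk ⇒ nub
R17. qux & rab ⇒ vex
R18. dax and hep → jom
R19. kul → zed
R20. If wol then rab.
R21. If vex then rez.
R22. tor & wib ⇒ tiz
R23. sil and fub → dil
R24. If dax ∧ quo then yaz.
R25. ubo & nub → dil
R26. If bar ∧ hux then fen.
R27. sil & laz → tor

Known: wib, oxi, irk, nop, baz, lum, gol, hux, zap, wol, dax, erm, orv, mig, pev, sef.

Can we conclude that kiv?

Forward chaining from the given facts derives: ubo, fen, sil, laz, vim, nub, rab, dil, tor, quo, tay, qux, vex, rez, tiz, yaz.
Rules concluding kiv: R1 needs jom; R6 needs cob — none of these are established.

No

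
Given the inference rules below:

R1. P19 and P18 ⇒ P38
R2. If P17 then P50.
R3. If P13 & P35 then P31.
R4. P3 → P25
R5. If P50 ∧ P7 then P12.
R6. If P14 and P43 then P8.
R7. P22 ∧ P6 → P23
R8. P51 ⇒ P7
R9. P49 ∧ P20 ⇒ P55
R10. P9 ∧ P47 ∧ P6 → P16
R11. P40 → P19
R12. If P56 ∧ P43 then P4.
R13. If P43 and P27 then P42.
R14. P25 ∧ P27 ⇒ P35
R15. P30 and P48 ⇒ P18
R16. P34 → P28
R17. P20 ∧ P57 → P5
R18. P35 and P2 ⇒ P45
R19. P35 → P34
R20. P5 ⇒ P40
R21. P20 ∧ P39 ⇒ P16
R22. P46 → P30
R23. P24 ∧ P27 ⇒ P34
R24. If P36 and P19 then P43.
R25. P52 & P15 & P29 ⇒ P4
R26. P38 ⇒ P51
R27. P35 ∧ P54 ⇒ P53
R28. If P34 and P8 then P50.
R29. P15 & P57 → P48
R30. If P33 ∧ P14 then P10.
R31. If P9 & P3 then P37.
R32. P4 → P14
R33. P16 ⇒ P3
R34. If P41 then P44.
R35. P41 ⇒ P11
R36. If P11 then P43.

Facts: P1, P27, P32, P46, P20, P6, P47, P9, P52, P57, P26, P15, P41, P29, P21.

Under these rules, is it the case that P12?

Yes

P16  (by R10: P9, P47, P6)
P5  (by R17: P20, P57)
P40  (by R20: P5)
P30  (by R22: P46)
P4  (by R25: P52, P15, P29)
P48  (by R29: P15, P57)
P14  (by R32: P4)
P3  (by R33: P16)
P11  (by R35: P41)
P43  (by R36: P11)
P25  (by R4: P3)
P8  (by R6: P14, P43)
P19  (by R11: P40)
P35  (by R14: P25, P27)
P18  (by R15: P30, P48)
P34  (by R19: P35)
P50  (by R28: P34, P8)
P38  (by R1: P19, P18)
P51  (by R26: P38)
P7  (by R8: P51)
P12  (by R5: P50, P7)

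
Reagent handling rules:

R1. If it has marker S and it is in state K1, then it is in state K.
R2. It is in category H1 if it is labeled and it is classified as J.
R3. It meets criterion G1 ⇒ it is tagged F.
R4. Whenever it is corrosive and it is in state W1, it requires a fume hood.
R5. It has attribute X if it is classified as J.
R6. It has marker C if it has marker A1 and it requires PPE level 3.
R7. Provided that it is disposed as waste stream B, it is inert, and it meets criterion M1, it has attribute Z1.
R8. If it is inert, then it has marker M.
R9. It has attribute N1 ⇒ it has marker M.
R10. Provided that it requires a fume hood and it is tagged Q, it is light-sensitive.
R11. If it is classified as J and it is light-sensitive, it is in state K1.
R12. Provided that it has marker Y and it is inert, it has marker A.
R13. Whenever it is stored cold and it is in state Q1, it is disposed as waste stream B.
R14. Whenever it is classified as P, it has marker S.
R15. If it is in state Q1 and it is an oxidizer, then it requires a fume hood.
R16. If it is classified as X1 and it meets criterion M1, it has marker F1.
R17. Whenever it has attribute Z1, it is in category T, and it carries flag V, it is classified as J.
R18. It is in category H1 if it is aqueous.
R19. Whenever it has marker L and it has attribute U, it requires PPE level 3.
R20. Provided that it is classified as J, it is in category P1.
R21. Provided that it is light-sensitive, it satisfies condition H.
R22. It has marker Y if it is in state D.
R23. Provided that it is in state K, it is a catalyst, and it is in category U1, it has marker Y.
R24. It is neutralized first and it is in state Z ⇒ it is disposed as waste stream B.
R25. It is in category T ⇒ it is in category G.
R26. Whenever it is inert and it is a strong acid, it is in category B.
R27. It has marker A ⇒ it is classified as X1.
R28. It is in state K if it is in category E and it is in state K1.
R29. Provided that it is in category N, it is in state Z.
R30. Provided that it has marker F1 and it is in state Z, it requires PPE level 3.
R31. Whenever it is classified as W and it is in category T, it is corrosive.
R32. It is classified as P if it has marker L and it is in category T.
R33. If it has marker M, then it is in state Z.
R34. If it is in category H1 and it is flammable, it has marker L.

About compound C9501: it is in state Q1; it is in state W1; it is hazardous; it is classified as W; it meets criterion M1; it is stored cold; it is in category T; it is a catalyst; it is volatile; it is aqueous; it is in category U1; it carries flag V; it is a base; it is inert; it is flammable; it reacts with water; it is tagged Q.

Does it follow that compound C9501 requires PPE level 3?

Yes

By R8 (it is inert): it has marker M.
By R13 (it is stored cold, it is in state Q1): it is disposed as waste stream B.
By R18 (it is aqueous): it is in category H1.
By R31 (it is classified as W, it is in category T): it is corrosive.
By R33 (it has marker M): it is in state Z.
By R34 (it is in category H1, it is flammable): it has marker L.
By R4 (it is corrosive, it is in state W1): it requires a fume hood.
By R7 (it is disposed as waste stream B, it is inert, it meets criterion M1): it has attribute Z1.
By R10 (it requires a fume hood, it is tagged Q): it is light-sensitive.
By R17 (it has attribute Z1, it is in category T, it carries flag V): it is classified as J.
By R32 (it has marker L, it is in category T): it is classified as P.
By R11 (it is classified as J, it is light-sensitive): it is in state K1.
By R14 (it is classified as P): it has marker S.
By R1 (it has marker S, it is in state K1): it is in state K.
By R23 (it is in state K, it is a catalyst, it is in category U1): it has marker Y.
By R12 (it has marker Y, it is inert): it has marker A.
By R27 (it has marker A): it is classified as X1.
By R16 (it is classified as X1, it meets criterion M1): it has marker F1.
By R30 (it has marker F1, it is in state Z): it requires PPE level 3.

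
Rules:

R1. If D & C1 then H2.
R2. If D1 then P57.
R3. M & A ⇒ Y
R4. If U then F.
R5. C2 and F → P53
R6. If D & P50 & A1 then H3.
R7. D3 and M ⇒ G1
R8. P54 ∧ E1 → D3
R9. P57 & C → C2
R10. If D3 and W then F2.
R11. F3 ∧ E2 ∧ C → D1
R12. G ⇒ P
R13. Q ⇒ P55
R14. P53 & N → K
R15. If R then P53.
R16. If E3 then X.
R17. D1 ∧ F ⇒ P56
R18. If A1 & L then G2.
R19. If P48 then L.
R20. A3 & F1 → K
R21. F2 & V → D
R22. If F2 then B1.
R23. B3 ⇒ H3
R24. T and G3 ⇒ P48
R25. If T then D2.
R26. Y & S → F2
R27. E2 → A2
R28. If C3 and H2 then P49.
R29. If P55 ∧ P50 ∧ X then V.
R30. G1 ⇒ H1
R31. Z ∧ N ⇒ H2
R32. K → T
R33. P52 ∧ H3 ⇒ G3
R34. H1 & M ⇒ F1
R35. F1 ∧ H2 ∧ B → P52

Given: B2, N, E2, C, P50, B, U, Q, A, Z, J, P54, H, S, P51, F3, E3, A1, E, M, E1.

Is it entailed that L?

Yes

Y  (by R3: M, A)
F  (by R4: U)
D3  (by R8: P54, E1)
D1  (by R11: F3, E2, C)
P55  (by R13: Q)
X  (by R16: E3)
F2  (by R26: Y, S)
V  (by R29: P55, P50, X)
H2  (by R31: Z, N)
P57  (by R2: D1)
G1  (by R7: D3, M)
C2  (by R9: P57, C)
D  (by R21: F2, V)
H1  (by R30: G1)
F1  (by R34: H1, M)
P52  (by R35: F1, H2, B)
P53  (by R5: C2, F)
H3  (by R6: D, P50, A1)
K  (by R14: P53, N)
T  (by R32: K)
G3  (by R33: P52, H3)
P48  (by R24: T, G3)
L  (by R19: P48)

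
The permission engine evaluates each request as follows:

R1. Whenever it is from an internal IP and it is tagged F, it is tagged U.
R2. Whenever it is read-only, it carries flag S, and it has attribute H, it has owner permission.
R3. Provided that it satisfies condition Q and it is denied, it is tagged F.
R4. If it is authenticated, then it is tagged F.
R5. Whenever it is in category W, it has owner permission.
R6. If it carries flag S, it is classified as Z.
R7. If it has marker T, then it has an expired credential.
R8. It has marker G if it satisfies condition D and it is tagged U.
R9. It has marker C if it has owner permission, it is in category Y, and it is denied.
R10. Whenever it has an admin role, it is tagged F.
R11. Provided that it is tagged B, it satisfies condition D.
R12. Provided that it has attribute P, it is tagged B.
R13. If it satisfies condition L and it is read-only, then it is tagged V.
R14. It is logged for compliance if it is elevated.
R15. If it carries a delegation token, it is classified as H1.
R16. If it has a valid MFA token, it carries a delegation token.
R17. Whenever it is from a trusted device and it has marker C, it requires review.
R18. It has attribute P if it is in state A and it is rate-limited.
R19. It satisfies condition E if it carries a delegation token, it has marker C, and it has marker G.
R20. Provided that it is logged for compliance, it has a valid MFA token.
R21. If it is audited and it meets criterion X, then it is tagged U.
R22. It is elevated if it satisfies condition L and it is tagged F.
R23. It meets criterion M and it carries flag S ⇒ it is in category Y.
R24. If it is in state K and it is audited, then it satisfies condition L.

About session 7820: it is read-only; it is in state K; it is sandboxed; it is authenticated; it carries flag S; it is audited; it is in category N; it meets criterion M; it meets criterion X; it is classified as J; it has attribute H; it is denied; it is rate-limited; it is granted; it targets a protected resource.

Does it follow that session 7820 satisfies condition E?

Forward chaining from the given facts derives: has owner permission, is tagged F, is classified as Z, is tagged U, is in category Y, satisfies condition L, has marker C, is tagged V, is elevated, is logged for compliance, has a valid MFA token, carries a delegation token, is classified as H1.
The only rule concluding "it satisfies condition E" is R19, which needs "it has marker G"; that is never established.

No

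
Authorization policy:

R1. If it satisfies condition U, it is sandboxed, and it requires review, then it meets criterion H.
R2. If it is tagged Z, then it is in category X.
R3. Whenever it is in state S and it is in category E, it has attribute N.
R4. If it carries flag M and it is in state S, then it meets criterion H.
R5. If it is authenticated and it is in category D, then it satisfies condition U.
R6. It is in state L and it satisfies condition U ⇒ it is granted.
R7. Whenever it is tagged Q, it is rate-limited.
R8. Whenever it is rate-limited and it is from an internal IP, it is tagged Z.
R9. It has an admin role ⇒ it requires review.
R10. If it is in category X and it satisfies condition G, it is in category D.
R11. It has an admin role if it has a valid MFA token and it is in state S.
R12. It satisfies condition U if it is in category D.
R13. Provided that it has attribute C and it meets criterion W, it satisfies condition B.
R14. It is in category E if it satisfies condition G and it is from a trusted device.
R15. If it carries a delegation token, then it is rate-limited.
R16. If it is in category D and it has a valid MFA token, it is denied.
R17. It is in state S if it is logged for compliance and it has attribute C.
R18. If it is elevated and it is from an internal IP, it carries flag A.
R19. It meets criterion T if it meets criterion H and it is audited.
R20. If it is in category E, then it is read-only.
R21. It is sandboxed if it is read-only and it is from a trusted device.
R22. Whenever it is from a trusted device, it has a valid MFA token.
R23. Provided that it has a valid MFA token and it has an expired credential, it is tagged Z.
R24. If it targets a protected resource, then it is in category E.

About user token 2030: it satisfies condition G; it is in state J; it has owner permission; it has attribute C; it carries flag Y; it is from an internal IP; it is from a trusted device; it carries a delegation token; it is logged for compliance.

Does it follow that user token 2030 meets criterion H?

Yes

By R14 (it satisfies condition G, it is from a trusted device): it is in category E.
By R15 (it carries a delegation token): it is rate-limited.
By R17 (it is logged for compliance, it has attribute C): it is in state S.
By R20 (it is in category E): it is read-only.
By R21 (it is read-only, it is from a trusted device): it is sandboxed.
By R22 (it is from a trusted device): it has a valid MFA token.
By R8 (it is rate-limited, it is from an internal IP): it is tagged Z.
By R11 (it has a valid MFA token, it is in state S): it has an admin role.
By R2 (it is tagged Z): it is in category X.
By R9 (it has an admin role): it requires review.
By R10 (it is in category X, it satisfies condition G): it is in category D.
By R12 (it is in category D): it satisfies condition U.
By R1 (it satisfies condition U, it is sandboxed, it requires review): it meets criterion H.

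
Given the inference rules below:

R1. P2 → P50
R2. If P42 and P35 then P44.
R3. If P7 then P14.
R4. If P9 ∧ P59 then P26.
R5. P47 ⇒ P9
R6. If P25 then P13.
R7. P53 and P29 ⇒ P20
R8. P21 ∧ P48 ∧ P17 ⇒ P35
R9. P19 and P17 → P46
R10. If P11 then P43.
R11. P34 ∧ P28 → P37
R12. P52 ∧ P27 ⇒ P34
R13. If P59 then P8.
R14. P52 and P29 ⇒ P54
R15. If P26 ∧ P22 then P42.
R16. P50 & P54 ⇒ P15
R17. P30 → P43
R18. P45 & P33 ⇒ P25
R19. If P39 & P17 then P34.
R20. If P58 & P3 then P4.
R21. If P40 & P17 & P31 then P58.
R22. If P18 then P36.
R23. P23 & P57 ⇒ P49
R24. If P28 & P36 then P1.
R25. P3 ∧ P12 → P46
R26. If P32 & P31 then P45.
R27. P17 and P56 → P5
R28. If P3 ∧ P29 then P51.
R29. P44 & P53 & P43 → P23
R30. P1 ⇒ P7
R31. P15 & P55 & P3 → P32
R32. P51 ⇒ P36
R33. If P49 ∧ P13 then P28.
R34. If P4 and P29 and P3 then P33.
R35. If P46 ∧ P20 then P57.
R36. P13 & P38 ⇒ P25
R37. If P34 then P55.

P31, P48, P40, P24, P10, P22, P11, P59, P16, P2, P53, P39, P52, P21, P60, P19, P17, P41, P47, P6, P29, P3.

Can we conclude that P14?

P50  (by R1: P2)
P9  (by R5: P47)
P20  (by R7: P53, P29)
P35  (by R8: P21, P48, P17)
P46  (by R9: P19, P17)
P43  (by R10: P11)
P54  (by R14: P52, P29)
P15  (by R16: P50, P54)
P34  (by R19: P39, P17)
P58  (by R21: P40, P17, P31)
P51  (by R28: P3, P29)
P36  (by R32: P51)
P57  (by R35: P46, P20)
P55  (by R37: P34)
P26  (by R4: P9, P59)
P42  (by R15: P26, P22)
P4  (by R20: P58, P3)
P32  (by R31: P15, P55, P3)
P33  (by R34: P4, P29, P3)
P44  (by R2: P42, P35)
P45  (by R26: P32, P31)
P23  (by R29: P44, P53, P43)
P25  (by R18: P45, P33)
P49  (by R23: P23, P57)
P13  (by R6: P25)
P28  (by R33: P49, P13)
P1  (by R24: P28, P36)
P7  (by R30: P1)
P14  (by R3: P7)

Yes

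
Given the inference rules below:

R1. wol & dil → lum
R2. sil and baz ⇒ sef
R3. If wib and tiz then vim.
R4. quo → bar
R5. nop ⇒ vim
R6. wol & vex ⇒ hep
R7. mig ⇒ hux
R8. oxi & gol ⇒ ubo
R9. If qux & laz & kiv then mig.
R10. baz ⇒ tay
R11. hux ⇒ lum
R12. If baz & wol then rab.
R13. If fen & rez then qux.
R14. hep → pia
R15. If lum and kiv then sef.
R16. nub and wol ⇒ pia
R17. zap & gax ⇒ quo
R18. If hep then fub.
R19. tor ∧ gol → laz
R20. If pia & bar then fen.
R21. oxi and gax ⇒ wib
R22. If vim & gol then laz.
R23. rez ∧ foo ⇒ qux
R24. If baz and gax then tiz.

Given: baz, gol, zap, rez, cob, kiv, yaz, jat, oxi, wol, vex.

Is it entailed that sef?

No

Forward chaining from the given facts derives: hep, ubo, tay, rab, pia, fub.
Rules concluding sef: R2 needs sil; R15 needs lum — none of these are established.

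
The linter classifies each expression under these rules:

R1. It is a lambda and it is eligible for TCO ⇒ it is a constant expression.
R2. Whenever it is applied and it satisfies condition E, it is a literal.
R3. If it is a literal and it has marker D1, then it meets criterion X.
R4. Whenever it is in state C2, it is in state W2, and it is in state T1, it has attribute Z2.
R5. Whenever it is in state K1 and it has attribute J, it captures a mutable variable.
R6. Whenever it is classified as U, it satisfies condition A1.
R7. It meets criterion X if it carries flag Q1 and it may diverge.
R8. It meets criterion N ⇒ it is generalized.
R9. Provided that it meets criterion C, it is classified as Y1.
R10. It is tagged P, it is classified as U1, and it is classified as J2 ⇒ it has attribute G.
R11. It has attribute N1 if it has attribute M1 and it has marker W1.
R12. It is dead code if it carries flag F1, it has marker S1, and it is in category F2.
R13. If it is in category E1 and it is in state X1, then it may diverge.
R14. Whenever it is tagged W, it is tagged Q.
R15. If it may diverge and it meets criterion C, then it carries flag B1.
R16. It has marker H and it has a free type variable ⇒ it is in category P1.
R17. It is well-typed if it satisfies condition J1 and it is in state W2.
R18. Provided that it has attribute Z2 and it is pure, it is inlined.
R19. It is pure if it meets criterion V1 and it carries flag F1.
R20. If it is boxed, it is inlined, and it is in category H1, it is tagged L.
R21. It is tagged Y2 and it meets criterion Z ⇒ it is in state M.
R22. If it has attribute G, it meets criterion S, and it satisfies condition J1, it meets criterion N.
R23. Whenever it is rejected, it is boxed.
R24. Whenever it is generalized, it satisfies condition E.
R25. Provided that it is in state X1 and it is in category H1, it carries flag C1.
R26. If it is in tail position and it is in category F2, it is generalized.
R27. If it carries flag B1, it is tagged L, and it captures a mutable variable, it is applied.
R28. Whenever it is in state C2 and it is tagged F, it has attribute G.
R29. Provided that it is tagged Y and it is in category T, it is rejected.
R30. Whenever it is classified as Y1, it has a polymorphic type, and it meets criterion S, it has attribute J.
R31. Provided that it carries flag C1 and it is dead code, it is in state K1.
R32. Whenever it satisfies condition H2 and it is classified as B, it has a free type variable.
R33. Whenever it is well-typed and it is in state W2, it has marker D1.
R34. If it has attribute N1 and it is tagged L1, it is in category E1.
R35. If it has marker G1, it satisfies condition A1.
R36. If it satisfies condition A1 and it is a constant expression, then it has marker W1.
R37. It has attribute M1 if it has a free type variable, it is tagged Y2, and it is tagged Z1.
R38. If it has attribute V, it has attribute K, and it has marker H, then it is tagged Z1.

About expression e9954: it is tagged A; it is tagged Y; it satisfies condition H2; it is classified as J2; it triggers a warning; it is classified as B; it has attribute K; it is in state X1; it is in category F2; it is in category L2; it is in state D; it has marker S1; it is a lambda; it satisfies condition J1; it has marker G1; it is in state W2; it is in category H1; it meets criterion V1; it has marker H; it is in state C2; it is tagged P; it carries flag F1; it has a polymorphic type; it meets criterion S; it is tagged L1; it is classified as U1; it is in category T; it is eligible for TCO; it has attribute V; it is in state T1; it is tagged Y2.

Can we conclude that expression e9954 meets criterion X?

Forward chaining from the given facts derives: is a constant expression, has attribute Z2, has attribute G, is dead code, is well-typed, is pure, meets criterion N, carries flag C1, is rejected, is in state K1, has a free type variable, has marker D1, satisfies condition A1, has marker W1, is tagged Z1, is generalized, is in category P1, is inlined, is boxed, satisfies condition E, has attribute M1, has attribute N1, is tagged L, is in category E1, may diverge.
Rules concluding "it meets criterion X": R3 needs "it is a literal"; R7 needs "it carries flag Q1" — none of these are established.

No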